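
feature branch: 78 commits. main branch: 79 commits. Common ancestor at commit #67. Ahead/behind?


Common ancestor: commit #67
feature commits after divergence: 78 - 67 = 11
main commits after divergence: 79 - 67 = 12
feature is 11 commits ahead of main
main is 12 commits ahead of feature

feature ahead: 11, main ahead: 12


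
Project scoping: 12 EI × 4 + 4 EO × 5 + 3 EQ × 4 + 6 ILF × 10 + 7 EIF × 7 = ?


UFP = EI*4 + EO*5 + EQ*4 + ILF*10 + EIF*7
UFP = 12*4 + 4*5 + 3*4 + 6*10 + 7*7
UFP = 48 + 20 + 12 + 60 + 49
UFP = 189

189


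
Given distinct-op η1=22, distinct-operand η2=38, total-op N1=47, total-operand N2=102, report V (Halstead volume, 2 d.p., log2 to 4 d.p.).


Formula: V = N * log2(η), where N = N1 + N2 and η = η1 + η2
η = 22 + 38 = 60
N = 47 + 102 = 149
log2(60) ≈ 5.9069
V = 149 * 5.9069 = 880.13

880.13


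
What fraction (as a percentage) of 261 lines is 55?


Coverage = covered / total * 100
Coverage = 55 / 261 * 100
Coverage = 21.07%

21.07%


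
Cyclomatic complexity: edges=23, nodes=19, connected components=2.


Formula: V(G) = E - N + 2P
V(G) = 23 - 19 + 2*2
V(G) = 4 + 4
V(G) = 8

8


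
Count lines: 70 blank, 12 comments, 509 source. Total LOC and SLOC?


Total LOC = blank + comment + code
Total LOC = 70 + 12 + 509 = 591
SLOC (source only) = code = 509

Total LOC: 591, SLOC: 509


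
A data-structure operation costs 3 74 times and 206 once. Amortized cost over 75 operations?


Formula: Amortized cost = Total cost / Operations
Total cost = (74 * 3) + (1 * 206)
Total cost = 222 + 206 = 428
Amortized = 428 / 75 = 5.7067

5.7067


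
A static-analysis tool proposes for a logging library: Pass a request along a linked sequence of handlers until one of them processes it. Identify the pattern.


This matches the Chain of Responsibility pattern

Chain of Responsibility


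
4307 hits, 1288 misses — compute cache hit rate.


Formula: hit rate = hits / (hits + misses) * 100
hit rate = 4307 / (4307 + 1288) * 100
hit rate = 4307 / 5595 * 100
hit rate = 76.98%

76.98%


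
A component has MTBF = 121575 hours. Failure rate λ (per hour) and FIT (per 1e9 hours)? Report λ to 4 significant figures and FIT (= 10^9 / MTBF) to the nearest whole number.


Formula: λ = 1 / MTBF; FIT = λ × 1e9 = 1e9 / MTBF
λ = 1 / 121575 ≈ 8.225e-06 failures/hour
FIT = 1e9 / 121575 ≈ 8225 failures per 1e9 hours (nearest whole number)

λ = 8.225e-06 /h, FIT = 8225


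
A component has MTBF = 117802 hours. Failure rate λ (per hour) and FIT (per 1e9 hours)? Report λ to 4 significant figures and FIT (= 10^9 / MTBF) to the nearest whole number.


Formula: λ = 1 / MTBF; FIT = λ × 1e9 = 1e9 / MTBF
λ = 1 / 117802 ≈ 8.489e-06 failures/hour
FIT = 1e9 / 117802 ≈ 8489 failures per 1e9 hours (nearest whole number)

λ = 8.489e-06 /h, FIT = 8489


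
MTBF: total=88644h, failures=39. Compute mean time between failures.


Formula: MTBF = Total operating time / Number of failures
MTBF = 88644 / 39
MTBF = 2272.92 hours

2272.92 hours


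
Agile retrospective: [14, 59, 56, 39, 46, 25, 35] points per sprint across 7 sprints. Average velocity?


Formula: Avg velocity = Total points / Number of sprints
Points: [14, 59, 56, 39, 46, 25, 35]
Sum = 14 + 59 + 56 + 39 + 46 + 25 + 35 = 274
Avg velocity = 274 / 7 = 39.14 points/sprint

39.14 points/sprint


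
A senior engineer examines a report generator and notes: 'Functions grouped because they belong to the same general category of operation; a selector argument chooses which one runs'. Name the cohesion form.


Reasoning: Grouped by category of activity, not by data or sequence
Type: Logical cohesion

Logical cohesion


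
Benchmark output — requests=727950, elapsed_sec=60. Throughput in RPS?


Formula: throughput = requests / seconds
throughput = 727950 / 60
throughput = 12132.5 requests/second

12132.5 requests/second


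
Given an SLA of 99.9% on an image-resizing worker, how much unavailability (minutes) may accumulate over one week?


Formula: allowed downtime = period * (100 - SLA) / 100
Period (week) = 10080 minutes
Unavailability fraction = (100 - 99.9) / 100
Allowed downtime = 10080 * (100 - 99.9) / 100
Allowed downtime = 10.08 minutes

10.08 minutes


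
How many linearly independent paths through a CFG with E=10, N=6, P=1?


Formula: V(G) = E - N + 2P
V(G) = 10 - 6 + 2*1
V(G) = 4 + 2
V(G) = 6

6


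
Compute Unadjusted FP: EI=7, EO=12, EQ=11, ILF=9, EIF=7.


UFP = EI*4 + EO*5 + EQ*4 + ILF*10 + EIF*7
UFP = 7*4 + 12*5 + 11*4 + 9*10 + 7*7
UFP = 28 + 60 + 44 + 90 + 49
UFP = 271

271


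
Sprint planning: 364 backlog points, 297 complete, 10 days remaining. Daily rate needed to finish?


Formula: Required rate = Remaining points / Days left
Remaining = 364 - 297 = 67 points
Required rate = 67 / 10 = 6.7 points/day

6.7 points/day


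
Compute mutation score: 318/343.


Mutation score = killed / total * 100
Mutation score = 318 / 343 * 100
Mutation score = 92.71%

92.71%


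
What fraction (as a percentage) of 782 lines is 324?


Coverage = covered / total * 100
Coverage = 324 / 782 * 100
Coverage = 41.43%

41.43%


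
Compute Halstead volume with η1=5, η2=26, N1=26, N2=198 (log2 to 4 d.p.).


Formula: V = N * log2(η), where N = N1 + N2 and η = η1 + η2
η = 5 + 26 = 31
N = 26 + 198 = 224
log2(31) ≈ 4.9542
V = 224 * 4.9542 = 1109.74

1109.74


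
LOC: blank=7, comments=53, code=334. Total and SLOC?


Total LOC = blank + comment + code
Total LOC = 7 + 53 + 334 = 394
SLOC (source only) = code = 334

Total LOC: 394, SLOC: 334


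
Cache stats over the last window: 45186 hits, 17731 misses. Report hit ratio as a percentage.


Formula: hit rate = hits / (hits + misses) * 100
hit rate = 45186 / (45186 + 17731) * 100
hit rate = 45186 / 62917 * 100
hit rate = 71.82%

71.82%


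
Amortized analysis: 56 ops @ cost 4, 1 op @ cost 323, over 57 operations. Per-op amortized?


Formula: Amortized cost = Total cost / Operations
Total cost = (56 * 4) + (1 * 323)
Total cost = 224 + 323 = 547
Amortized = 547 / 57 = 9.5965

9.5965


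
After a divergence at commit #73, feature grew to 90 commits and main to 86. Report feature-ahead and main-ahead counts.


Common ancestor: commit #73
feature commits after divergence: 90 - 73 = 17
main commits after divergence: 86 - 73 = 13
feature is 17 commits ahead of main
main is 13 commits ahead of feature

feature ahead: 17, main ahead: 13


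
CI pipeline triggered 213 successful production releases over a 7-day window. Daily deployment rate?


Formula: deployments per day = releases / days
= 213 / 7
= 30.429 deploys/day
(equivalently, 213.0 deploys/week)

30.429 deploys/day


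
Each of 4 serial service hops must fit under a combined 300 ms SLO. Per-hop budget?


Formula: per_stage = total_budget / stages
per_stage = 300 / 4
per_stage = 75.0 ms

75.0 ms


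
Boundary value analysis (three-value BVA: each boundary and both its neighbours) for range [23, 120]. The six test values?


Range: [23, 120]
Boundaries: just below min, min, min+1, max-1, max, just above max
Values: [22, 23, 24, 119, 120, 121]

[22, 23, 24, 119, 120, 121]


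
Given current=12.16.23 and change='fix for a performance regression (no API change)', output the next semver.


Current: 12.16.23
Change category: 'fix for a performance regression (no API change)' → patch bump
SemVer rule: patch bump → increment PATCH (MAJOR and MINOR unchanged)
New: 12.16.24

12.16.24


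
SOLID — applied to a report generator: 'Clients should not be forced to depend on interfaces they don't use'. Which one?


This describes the Interface Segregation Principle (ISP)

Interface Segregation Principle (ISP)


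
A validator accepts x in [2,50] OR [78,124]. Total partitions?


Valid ranges: [2,50] and [78,124]
Class 1: x < 2 — invalid
Class 2: 2 ≤ x ≤ 50 — valid
Class 3: 50 < x < 78 — invalid (gap between ranges)
Class 4: 78 ≤ x ≤ 124 — valid
Class 5: x > 124 — invalid
Total equivalence classes: 5

5 equivalence classes


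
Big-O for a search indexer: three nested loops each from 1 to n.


Reasoning: three levels of nesting over n
Complexity: O(n^3)

O(n^3)


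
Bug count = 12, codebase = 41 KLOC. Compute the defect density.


Defect density = defects / KLOC
Defect density = 12 / 41
Defect density = 0.293 defects/KLOC

0.293 defects/KLOC


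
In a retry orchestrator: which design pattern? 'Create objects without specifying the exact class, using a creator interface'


This matches the Factory Method pattern

Factory Method


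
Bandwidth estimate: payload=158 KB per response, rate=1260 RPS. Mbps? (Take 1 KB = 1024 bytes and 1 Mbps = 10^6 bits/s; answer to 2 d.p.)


Formula: Mbps = payload_bytes * RPS * 8 / 1e6
Payload per request = 158 KB = 158 * 1024 = 161792 bytes
Total bytes/sec = 161792 * 1260 = 203857920
Total bits/sec = 203857920 * 8 = 1630863360
Mbps = 1630863360 / 1e6 = 1630.86

1630.86 Mbps


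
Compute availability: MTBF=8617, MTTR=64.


Availability = MTBF / (MTBF + MTTR)
Availability = 8617 / (8617 + 64)
Availability = 8617 / 8681
Availability = 99.2628%

99.2628%


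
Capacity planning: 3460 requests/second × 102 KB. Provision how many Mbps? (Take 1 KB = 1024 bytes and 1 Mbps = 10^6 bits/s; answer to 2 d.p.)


Formula: Mbps = payload_bytes * RPS * 8 / 1e6
Payload per request = 102 KB = 102 * 1024 = 104448 bytes
Total bytes/sec = 104448 * 3460 = 361390080
Total bits/sec = 361390080 * 8 = 2891120640
Mbps = 2891120640 / 1e6 = 2891.12

2891.12 Mbps


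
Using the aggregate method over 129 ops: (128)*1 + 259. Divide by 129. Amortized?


Formula: Amortized cost = Total cost / Operations
Total cost = (128 * 1) + (1 * 259)
Total cost = 128 + 259 = 387
Amortized = 387 / 129 = 3.0

3.0


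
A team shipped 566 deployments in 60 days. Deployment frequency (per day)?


Formula: deployments per day = releases / days
= 566 / 60
= 9.433 deploys/day
(equivalently, 66.03 deploys/week)

9.433 deploys/day


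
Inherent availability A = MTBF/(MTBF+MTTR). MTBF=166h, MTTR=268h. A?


Availability = MTBF / (MTBF + MTTR)
Availability = 166 / (166 + 268)
Availability = 166 / 434
Availability = 38.2488%

38.2488%


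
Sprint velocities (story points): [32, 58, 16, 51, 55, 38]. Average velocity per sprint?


Formula: Avg velocity = Total points / Number of sprints
Points: [32, 58, 16, 51, 55, 38]
Sum = 32 + 58 + 16 + 51 + 55 + 38 = 250
Avg velocity = 250 / 6 = 41.67 points/sprint

41.67 points/sprint


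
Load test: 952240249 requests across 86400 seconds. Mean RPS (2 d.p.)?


Formula: throughput = requests / seconds
throughput = 952240249 / 86400
throughput = 11021.3 requests/second

11021.3 requests/second


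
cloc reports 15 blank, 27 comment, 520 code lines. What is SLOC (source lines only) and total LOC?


Total LOC = blank + comment + code
Total LOC = 15 + 27 + 520 = 562
SLOC (source only) = code = 520

Total LOC: 562, SLOC: 520


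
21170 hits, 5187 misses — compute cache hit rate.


Formula: hit rate = hits / (hits + misses) * 100
hit rate = 21170 / (21170 + 5187) * 100
hit rate = 21170 / 26357 * 100
hit rate = 80.32%

80.32%


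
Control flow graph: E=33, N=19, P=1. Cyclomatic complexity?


Formula: V(G) = E - N + 2P
V(G) = 33 - 19 + 2*1
V(G) = 14 + 2
V(G) = 16

16


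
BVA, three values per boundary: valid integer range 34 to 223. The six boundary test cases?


Range: [34, 223]
Boundaries: just below min, min, min+1, max-1, max, just above max
Values: [33, 34, 35, 222, 223, 224]

[33, 34, 35, 222, 223, 224]


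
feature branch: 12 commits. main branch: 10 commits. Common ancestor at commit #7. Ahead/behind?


Common ancestor: commit #7
feature commits after divergence: 12 - 7 = 5
main commits after divergence: 10 - 7 = 3
feature is 5 commits ahead of main
main is 3 commits ahead of feature

feature ahead: 5, main ahead: 3


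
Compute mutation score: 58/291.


Mutation score = killed / total * 100
Mutation score = 58 / 291 * 100
Mutation score = 19.93%

19.93%


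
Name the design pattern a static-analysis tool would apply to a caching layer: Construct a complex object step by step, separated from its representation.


This matches the Builder pattern

Builder


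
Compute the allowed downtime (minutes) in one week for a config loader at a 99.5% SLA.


Formula: allowed downtime = period * (100 - SLA) / 100
Period (week) = 10080 minutes
Unavailability fraction = (100 - 99.5) / 100
Allowed downtime = 10080 * (100 - 99.5) / 100
Allowed downtime = 50.4 minutes

50.4 minutes


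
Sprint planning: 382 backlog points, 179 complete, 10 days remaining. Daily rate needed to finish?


Formula: Required rate = Remaining points / Days left
Remaining = 382 - 179 = 203 points
Required rate = 203 / 10 = 20.3 points/day

20.3 points/day


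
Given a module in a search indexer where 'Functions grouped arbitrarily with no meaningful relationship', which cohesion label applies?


Reasoning: Worst: random grouping
Type: Coincidental cohesion

Coincidental cohesion


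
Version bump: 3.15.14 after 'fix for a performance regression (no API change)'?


Current: 3.15.14
Change category: 'fix for a performance regression (no API change)' → patch bump
SemVer rule: patch bump → increment PATCH (MAJOR and MINOR unchanged)
New: 3.15.15

3.15.15


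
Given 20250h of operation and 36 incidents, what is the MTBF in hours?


Formula: MTBF = Total operating time / Number of failures
MTBF = 20250 / 36
MTBF = 562.5 hours

562.5 hours


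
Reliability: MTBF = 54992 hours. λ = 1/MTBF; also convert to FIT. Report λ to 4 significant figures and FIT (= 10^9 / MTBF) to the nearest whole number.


Formula: λ = 1 / MTBF; FIT = λ × 1e9 = 1e9 / MTBF
λ = 1 / 54992 ≈ 1.818e-05 failures/hour
FIT = 1e9 / 54992 ≈ 18184 failures per 1e9 hours (nearest whole number)

λ = 1.818e-05 /h, FIT = 18184


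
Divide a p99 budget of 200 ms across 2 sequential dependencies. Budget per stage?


Formula: per_stage = total_budget / stages
per_stage = 200 / 2
per_stage = 100.0 ms

100.0 ms


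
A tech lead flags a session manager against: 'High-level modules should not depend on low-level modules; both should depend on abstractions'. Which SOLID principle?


This describes the Dependency Inversion Principle (DIP)

Dependency Inversion Principle (DIP)


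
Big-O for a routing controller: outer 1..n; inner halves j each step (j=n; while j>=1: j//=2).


Reasoning: n times log n
Complexity: O(n log n)

O(n log n)


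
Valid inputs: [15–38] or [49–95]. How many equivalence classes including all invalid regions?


Valid ranges: [15,38] and [49,95]
Class 1: x < 15 — invalid
Class 2: 15 ≤ x ≤ 38 — valid
Class 3: 38 < x < 49 — invalid (gap between ranges)
Class 4: 49 ≤ x ≤ 95 — valid
Class 5: x > 95 — invalid
Total equivalence classes: 5

5 equivalence classes


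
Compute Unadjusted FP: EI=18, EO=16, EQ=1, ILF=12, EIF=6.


UFP = EI*4 + EO*5 + EQ*4 + ILF*10 + EIF*7
UFP = 18*4 + 16*5 + 1*4 + 12*10 + 6*7
UFP = 72 + 80 + 4 + 120 + 42
UFP = 318

318


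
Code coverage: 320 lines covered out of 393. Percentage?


Coverage = covered / total * 100
Coverage = 320 / 393 * 100
Coverage = 81.42%

81.42%


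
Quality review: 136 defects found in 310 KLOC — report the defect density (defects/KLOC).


Defect density = defects / KLOC
Defect density = 136 / 310
Defect density = 0.439 defects/KLOC

0.439 defects/KLOC


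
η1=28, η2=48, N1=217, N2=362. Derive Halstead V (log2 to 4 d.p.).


Formula: V = N * log2(η), where N = N1 + N2 and η = η1 + η2
η = 28 + 48 = 76
N = 217 + 362 = 579
log2(76) ≈ 6.2479
V = 579 * 6.2479 = 3617.53

3617.53


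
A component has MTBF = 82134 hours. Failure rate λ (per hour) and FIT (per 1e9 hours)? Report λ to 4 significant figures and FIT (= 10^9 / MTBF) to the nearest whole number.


Formula: λ = 1 / MTBF; FIT = λ × 1e9 = 1e9 / MTBF
λ = 1 / 82134 ≈ 1.218e-05 failures/hour
FIT = 1e9 / 82134 ≈ 12175 failures per 1e9 hours (nearest whole number)

λ = 1.218e-05 /h, FIT = 12175


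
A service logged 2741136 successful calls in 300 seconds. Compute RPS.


Formula: throughput = requests / seconds
throughput = 2741136 / 300
throughput = 9137.12 requests/second

9137.12 requests/second


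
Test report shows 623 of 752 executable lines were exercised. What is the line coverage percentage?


Coverage = covered / total * 100
Coverage = 623 / 752 * 100
Coverage = 82.85%

82.85%


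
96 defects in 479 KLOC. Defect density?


Defect density = defects / KLOC
Defect density = 96 / 479
Defect density = 0.2 defects/KLOC

0.2 defects/KLOC


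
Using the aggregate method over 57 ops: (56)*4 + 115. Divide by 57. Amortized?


Formula: Amortized cost = Total cost / Operations
Total cost = (56 * 4) + (1 * 115)
Total cost = 224 + 115 = 339
Amortized = 339 / 57 = 5.9474

5.9474


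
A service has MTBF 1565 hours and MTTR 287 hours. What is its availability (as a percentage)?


Availability = MTBF / (MTBF + MTTR)
Availability = 1565 / (1565 + 287)
Availability = 1565 / 1852
Availability = 84.5032%

84.5032%


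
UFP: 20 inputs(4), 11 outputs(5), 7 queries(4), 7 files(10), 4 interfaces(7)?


UFP = EI*4 + EO*5 + EQ*4 + ILF*10 + EIF*7
UFP = 20*4 + 11*5 + 7*4 + 7*10 + 4*7
UFP = 80 + 55 + 28 + 70 + 28
UFP = 261

261


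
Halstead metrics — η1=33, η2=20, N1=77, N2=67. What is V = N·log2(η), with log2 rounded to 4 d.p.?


Formula: V = N * log2(η), where N = N1 + N2 and η = η1 + η2
η = 33 + 20 = 53
N = 77 + 67 = 144
log2(53) ≈ 5.7279
V = 144 * 5.7279 = 824.82

824.82


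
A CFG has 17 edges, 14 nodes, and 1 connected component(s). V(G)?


Formula: V(G) = E - N + 2P
V(G) = 17 - 14 + 2*1
V(G) = 3 + 2
V(G) = 5

5


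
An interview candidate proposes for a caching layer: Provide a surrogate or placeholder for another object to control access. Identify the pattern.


This matches the Proxy pattern

Proxy


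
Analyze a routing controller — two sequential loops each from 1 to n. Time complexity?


Reasoning: sequential dominates: O(n) + O(n) = O(n)
Complexity: O(n)

O(n)


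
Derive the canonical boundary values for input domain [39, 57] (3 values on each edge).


Range: [39, 57]
Boundaries: just below min, min, min+1, max-1, max, just above max
Values: [38, 39, 40, 56, 57, 58]

[38, 39, 40, 56, 57, 58]


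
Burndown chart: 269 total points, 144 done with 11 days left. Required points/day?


Formula: Required rate = Remaining points / Days left
Remaining = 269 - 144 = 125 points
Required rate = 125 / 11 = 11.36 points/day

11.36 points/day


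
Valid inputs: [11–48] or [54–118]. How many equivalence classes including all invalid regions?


Valid ranges: [11,48] and [54,118]
Class 1: x < 11 — invalid
Class 2: 11 ≤ x ≤ 48 — valid
Class 3: 48 < x < 54 — invalid (gap between ranges)
Class 4: 54 ≤ x ≤ 118 — valid
Class 5: x > 118 — invalid
Total equivalence classes: 5

5 equivalence classes


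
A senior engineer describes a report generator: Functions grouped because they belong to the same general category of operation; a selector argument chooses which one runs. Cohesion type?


Reasoning: Grouped by category of activity, not by data or sequence
Type: Logical cohesion

Logical cohesion


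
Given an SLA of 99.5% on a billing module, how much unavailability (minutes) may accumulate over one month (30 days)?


Formula: allowed downtime = period * (100 - SLA) / 100
Period (month (30 days)) = 43200 minutes
Unavailability fraction = (100 - 99.5) / 100
Allowed downtime = 43200 * (100 - 99.5) / 100
Allowed downtime = 216.0 minutes

216.0 minutes


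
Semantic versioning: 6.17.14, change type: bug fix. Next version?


Current: 6.17.14
Change category: 'bug fix' → patch bump
SemVer rule: patch bump → increment PATCH (MAJOR and MINOR unchanged)
New: 6.17.15

6.17.15


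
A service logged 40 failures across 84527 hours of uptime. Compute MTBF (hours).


Formula: MTBF = Total operating time / Number of failures
MTBF = 84527 / 40
MTBF = 2113.18 hours

2113.18 hours


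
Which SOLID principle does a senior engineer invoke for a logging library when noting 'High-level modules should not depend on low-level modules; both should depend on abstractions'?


This describes the Dependency Inversion Principle (DIP)

Dependency Inversion Principle (DIP)


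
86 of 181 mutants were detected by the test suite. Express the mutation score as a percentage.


Mutation score = killed / total * 100
Mutation score = 86 / 181 * 100
Mutation score = 47.51%

47.51%


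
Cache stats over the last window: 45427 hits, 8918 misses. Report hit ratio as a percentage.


Formula: hit rate = hits / (hits + misses) * 100
hit rate = 45427 / (45427 + 8918) * 100
hit rate = 45427 / 54345 * 100
hit rate = 83.59%

83.59%


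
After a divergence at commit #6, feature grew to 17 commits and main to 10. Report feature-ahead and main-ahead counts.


Common ancestor: commit #6
feature commits after divergence: 17 - 6 = 11
main commits after divergence: 10 - 6 = 4
feature is 11 commits ahead of main
main is 4 commits ahead of feature

feature ahead: 11, main ahead: 4


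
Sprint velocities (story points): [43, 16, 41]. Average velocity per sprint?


Formula: Avg velocity = Total points / Number of sprints
Points: [43, 16, 41]
Sum = 43 + 16 + 41 = 100
Avg velocity = 100 / 3 = 33.33 points/sprint

33.33 points/sprint


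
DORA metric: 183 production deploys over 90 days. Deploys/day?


Formula: deployments per day = releases / days
= 183 / 90
= 2.033 deploys/day
(equivalently, 14.23 deploys/week)

2.033 deploys/day


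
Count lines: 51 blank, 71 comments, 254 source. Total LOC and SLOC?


Total LOC = blank + comment + code
Total LOC = 51 + 71 + 254 = 376
SLOC (source only) = code = 254

Total LOC: 376, SLOC: 254


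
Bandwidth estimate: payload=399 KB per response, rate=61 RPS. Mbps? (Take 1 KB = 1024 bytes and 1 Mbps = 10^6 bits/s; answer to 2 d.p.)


Formula: Mbps = payload_bytes * RPS * 8 / 1e6
Payload per request = 399 KB = 399 * 1024 = 408576 bytes
Total bytes/sec = 408576 * 61 = 24923136
Total bits/sec = 24923136 * 8 = 199385088
Mbps = 199385088 / 1e6 = 199.39

199.39 Mbps


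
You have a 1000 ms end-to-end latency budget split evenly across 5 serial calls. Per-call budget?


Formula: per_stage = total_budget / stages
per_stage = 1000 / 5
per_stage = 200.0 ms

200.0 ms


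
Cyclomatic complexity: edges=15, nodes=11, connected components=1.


Formula: V(G) = E - N + 2P
V(G) = 15 - 11 + 2*1
V(G) = 4 + 2
V(G) = 6

6


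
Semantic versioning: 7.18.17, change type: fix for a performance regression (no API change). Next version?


Current: 7.18.17
Change category: 'fix for a performance regression (no API change)' → patch bump
SemVer rule: patch bump → increment PATCH (MAJOR and MINOR unchanged)
New: 7.18.18

7.18.18


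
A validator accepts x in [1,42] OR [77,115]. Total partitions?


Valid ranges: [1,42] and [77,115]
Class 1: x < 1 — invalid
Class 2: 1 ≤ x ≤ 42 — valid
Class 3: 42 < x < 77 — invalid (gap between ranges)
Class 4: 77 ≤ x ≤ 115 — valid
Class 5: x > 115 — invalid
Total equivalence classes: 5

5 equivalence classes


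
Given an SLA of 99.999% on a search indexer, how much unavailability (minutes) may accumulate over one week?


Formula: allowed downtime = period * (100 - SLA) / 100
Period (week) = 10080 minutes
Unavailability fraction = (100 - 99.999) / 100
Allowed downtime = 10080 * (100 - 99.999) / 100
Allowed downtime = 0.1008 minutes

0.1008 minutes


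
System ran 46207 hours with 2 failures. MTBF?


Formula: MTBF = Total operating time / Number of failures
MTBF = 46207 / 2
MTBF = 23103.5 hours

23103.5 hours


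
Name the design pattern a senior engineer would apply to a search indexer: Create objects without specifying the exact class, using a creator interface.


This matches the Factory Method pattern

Factory Method


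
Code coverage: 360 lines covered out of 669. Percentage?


Coverage = covered / total * 100
Coverage = 360 / 669 * 100
Coverage = 53.81%

53.81%


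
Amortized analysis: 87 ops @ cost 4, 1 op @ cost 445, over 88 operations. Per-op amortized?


Formula: Amortized cost = Total cost / Operations
Total cost = (87 * 4) + (1 * 445)
Total cost = 348 + 445 = 793
Amortized = 793 / 88 = 9.0114

9.0114


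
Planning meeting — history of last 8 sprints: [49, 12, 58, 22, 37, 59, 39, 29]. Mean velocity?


Formula: Avg velocity = Total points / Number of sprints
Points: [49, 12, 58, 22, 37, 59, 39, 29]
Sum = 49 + 12 + 58 + 22 + 37 + 59 + 39 + 29 = 305
Avg velocity = 305 / 8 = 38.13 points/sprint

38.13 points/sprint


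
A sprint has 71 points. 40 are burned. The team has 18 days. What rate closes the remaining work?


Formula: Required rate = Remaining points / Days left
Remaining = 71 - 40 = 31 points
Required rate = 31 / 18 = 1.72 points/day

1.72 points/day


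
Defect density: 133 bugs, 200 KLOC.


Defect density = defects / KLOC
Defect density = 133 / 200
Defect density = 0.665 defects/KLOC

0.665 defects/KLOC


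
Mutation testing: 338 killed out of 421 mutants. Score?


Mutation score = killed / total * 100
Mutation score = 338 / 421 * 100
Mutation score = 80.29%

80.29%


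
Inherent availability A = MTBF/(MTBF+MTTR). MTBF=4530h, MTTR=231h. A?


Availability = MTBF / (MTBF + MTTR)
Availability = 4530 / (4530 + 231)
Availability = 4530 / 4761
Availability = 95.1481%

95.1481%


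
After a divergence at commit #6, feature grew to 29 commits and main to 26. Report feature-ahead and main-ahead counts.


Common ancestor: commit #6
feature commits after divergence: 29 - 6 = 23
main commits after divergence: 26 - 6 = 20
feature is 23 commits ahead of main
main is 20 commits ahead of feature

feature ahead: 23, main ahead: 20


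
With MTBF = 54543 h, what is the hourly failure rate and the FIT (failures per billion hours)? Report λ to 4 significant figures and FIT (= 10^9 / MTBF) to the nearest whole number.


Formula: λ = 1 / MTBF; FIT = λ × 1e9 = 1e9 / MTBF
λ = 1 / 54543 ≈ 1.833e-05 failures/hour
FIT = 1e9 / 54543 ≈ 18334 failures per 1e9 hours (nearest whole number)

λ = 1.833e-05 /h, FIT = 18334


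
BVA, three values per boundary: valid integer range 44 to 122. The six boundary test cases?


Range: [44, 122]
Boundaries: just below min, min, min+1, max-1, max, just above max
Values: [43, 44, 45, 121, 122, 123]

[43, 44, 45, 121, 122, 123]


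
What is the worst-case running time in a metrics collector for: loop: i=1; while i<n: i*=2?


Reasoning: i doubles each step so iterations are log2(n)
Complexity: O(log n)

O(log n)


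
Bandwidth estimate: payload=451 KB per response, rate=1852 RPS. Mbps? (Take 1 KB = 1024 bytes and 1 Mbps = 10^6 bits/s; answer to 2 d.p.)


Formula: Mbps = payload_bytes * RPS * 8 / 1e6
Payload per request = 451 KB = 451 * 1024 = 461824 bytes
Total bytes/sec = 461824 * 1852 = 855298048
Total bits/sec = 855298048 * 8 = 6842384384
Mbps = 6842384384 / 1e6 = 6842.38

6842.38 Mbps


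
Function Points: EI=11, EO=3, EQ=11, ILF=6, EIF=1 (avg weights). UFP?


UFP = EI*4 + EO*5 + EQ*4 + ILF*10 + EIF*7
UFP = 11*4 + 3*5 + 11*4 + 6*10 + 1*7
UFP = 44 + 15 + 44 + 60 + 7
UFP = 170

170


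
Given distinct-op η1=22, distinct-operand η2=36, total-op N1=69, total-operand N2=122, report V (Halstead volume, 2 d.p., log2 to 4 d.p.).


Formula: V = N * log2(η), where N = N1 + N2 and η = η1 + η2
η = 22 + 36 = 58
N = 69 + 122 = 191
log2(58) ≈ 5.8580
V = 191 * 5.8580 = 1118.88

1118.88


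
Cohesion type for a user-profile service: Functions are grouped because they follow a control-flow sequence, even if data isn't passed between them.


Reasoning: Grouped by order of execution within a routine, not by data flow
Type: Procedural cohesion

Procedural cohesion


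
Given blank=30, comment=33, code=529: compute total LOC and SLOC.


Total LOC = blank + comment + code
Total LOC = 30 + 33 + 529 = 592
SLOC (source only) = code = 529

Total LOC: 592, SLOC: 529


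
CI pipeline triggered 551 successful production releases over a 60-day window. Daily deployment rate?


Formula: deployments per day = releases / days
= 551 / 60
= 9.183 deploys/day
(equivalently, 64.28 deploys/week)

9.183 deploys/day


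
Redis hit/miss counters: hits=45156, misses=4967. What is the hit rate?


Formula: hit rate = hits / (hits + misses) * 100
hit rate = 45156 / (45156 + 4967) * 100
hit rate = 45156 / 50123 * 100
hit rate = 90.09%

90.09%


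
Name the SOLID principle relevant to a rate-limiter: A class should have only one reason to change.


This describes the Single Responsibility Principle (SRP)

Single Responsibility Principle (SRP)


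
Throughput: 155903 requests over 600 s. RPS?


Formula: throughput = requests / seconds
throughput = 155903 / 600
throughput = 259.84 requests/second

259.84 requests/second


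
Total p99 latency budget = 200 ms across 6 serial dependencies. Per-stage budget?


Formula: per_stage = total_budget / stages
per_stage = 200 / 6
per_stage = 33.33 ms

33.33 ms


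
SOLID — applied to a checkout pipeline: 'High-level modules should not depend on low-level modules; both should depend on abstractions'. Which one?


This describes the Dependency Inversion Principle (DIP)

Dependency Inversion Principle (DIP)


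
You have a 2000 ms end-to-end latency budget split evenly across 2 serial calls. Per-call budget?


Formula: per_stage = total_budget / stages
per_stage = 2000 / 2
per_stage = 1000.0 ms

1000.0 ms


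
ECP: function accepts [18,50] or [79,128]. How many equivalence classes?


Valid ranges: [18,50] and [79,128]
Class 1: x < 18 — invalid
Class 2: 18 ≤ x ≤ 50 — valid
Class 3: 50 < x < 79 — invalid (gap between ranges)
Class 4: 79 ≤ x ≤ 128 — valid
Class 5: x > 128 — invalid
Total equivalence classes: 5

5 equivalence classes


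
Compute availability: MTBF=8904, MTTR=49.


Availability = MTBF / (MTBF + MTTR)
Availability = 8904 / (8904 + 49)
Availability = 8904 / 8953
Availability = 99.4527%

99.4527%


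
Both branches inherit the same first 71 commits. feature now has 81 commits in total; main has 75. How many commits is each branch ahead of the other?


Common ancestor: commit #71
feature commits after divergence: 81 - 71 = 10
main commits after divergence: 75 - 71 = 4
feature is 10 commits ahead of main
main is 4 commits ahead of feature

feature ahead: 10, main ahead: 4


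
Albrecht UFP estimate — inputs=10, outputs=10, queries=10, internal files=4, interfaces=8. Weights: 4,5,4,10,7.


UFP = EI*4 + EO*5 + EQ*4 + ILF*10 + EIF*7
UFP = 10*4 + 10*5 + 10*4 + 4*10 + 8*7
UFP = 40 + 50 + 40 + 40 + 56
UFP = 226

226


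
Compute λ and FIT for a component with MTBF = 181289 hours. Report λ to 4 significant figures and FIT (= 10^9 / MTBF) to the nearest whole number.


Formula: λ = 1 / MTBF; FIT = λ × 1e9 = 1e9 / MTBF
λ = 1 / 181289 ≈ 5.516e-06 failures/hour
FIT = 1e9 / 181289 ≈ 5516 failures per 1e9 hours (nearest whole number)

λ = 5.516e-06 /h, FIT = 5516


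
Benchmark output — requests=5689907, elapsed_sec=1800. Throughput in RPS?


Formula: throughput = requests / seconds
throughput = 5689907 / 1800
throughput = 3161.06 requests/second

3161.06 requests/second


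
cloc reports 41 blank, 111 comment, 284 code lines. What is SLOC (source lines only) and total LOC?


Total LOC = blank + comment + code
Total LOC = 41 + 111 + 284 = 436
SLOC (source only) = code = 284

Total LOC: 436, SLOC: 284


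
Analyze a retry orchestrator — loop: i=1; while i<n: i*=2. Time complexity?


Reasoning: i doubles each step so iterations are log2(n)
Complexity: O(log n)

O(log n)


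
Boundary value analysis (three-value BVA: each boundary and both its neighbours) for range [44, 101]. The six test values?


Range: [44, 101]
Boundaries: just below min, min, min+1, max-1, max, just above max
Values: [43, 44, 45, 100, 101, 102]

[43, 44, 45, 100, 101, 102]


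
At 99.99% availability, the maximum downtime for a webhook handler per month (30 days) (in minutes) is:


Formula: allowed downtime = period * (100 - SLA) / 100
Period (month (30 days)) = 43200 minutes
Unavailability fraction = (100 - 99.99) / 100
Allowed downtime = 43200 * (100 - 99.99) / 100
Allowed downtime = 4.32 minutes

4.32 minutes


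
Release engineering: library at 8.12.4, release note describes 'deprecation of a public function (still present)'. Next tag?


Current: 8.12.4
Change category: 'deprecation of a public function (still present)' → minor bump
SemVer rule: minor bump → increment MINOR, reset PATCH to 0 (MAJOR unchanged)
New: 8.13.0

8.13.0


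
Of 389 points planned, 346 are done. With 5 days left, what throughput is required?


Formula: Required rate = Remaining points / Days left
Remaining = 389 - 346 = 43 points
Required rate = 43 / 5 = 8.6 points/day

8.6 points/day


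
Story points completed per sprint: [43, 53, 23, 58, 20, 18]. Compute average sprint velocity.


Formula: Avg velocity = Total points / Number of sprints
Points: [43, 53, 23, 58, 20, 18]
Sum = 43 + 53 + 23 + 58 + 20 + 18 = 215
Avg velocity = 215 / 6 = 35.83 points/sprint

35.83 points/sprint


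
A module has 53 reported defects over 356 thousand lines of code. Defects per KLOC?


Defect density = defects / KLOC
Defect density = 53 / 356
Defect density = 0.149 defects/KLOC

0.149 defects/KLOC


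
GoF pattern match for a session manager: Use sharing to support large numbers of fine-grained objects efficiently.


This matches the Flyweight pattern

Flyweight


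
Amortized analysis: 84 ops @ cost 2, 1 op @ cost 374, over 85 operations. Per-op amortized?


Formula: Amortized cost = Total cost / Operations
Total cost = (84 * 2) + (1 * 374)
Total cost = 168 + 374 = 542
Amortized = 542 / 85 = 6.3765

6.3765


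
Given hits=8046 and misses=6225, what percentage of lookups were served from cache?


Formula: hit rate = hits / (hits + misses) * 100
hit rate = 8046 / (8046 + 6225) * 100
hit rate = 8046 / 14271 * 100
hit rate = 56.38%

56.38%


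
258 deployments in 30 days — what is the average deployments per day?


Formula: deployments per day = releases / days
= 258 / 30
= 8.6 deploys/day
(equivalently, 60.2 deploys/week)

8.6 deploys/day


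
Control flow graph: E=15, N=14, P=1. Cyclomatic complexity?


Formula: V(G) = E - N + 2P
V(G) = 15 - 14 + 2*1
V(G) = 1 + 2
V(G) = 3

3


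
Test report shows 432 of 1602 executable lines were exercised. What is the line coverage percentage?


Coverage = covered / total * 100
Coverage = 432 / 1602 * 100
Coverage = 26.97%

26.97%


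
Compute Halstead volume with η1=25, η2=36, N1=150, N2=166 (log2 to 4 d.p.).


Formula: V = N * log2(η), where N = N1 + N2 and η = η1 + η2
η = 25 + 36 = 61
N = 150 + 166 = 316
log2(61) ≈ 5.9307
V = 316 * 5.9307 = 1874.10

1874.10


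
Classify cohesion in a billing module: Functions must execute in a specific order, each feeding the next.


Reasoning: Output of one is input to next
Type: Sequential cohesion

Sequential cohesion


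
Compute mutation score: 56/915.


Mutation score = killed / total * 100
Mutation score = 56 / 915 * 100
Mutation score = 6.12%

6.12%


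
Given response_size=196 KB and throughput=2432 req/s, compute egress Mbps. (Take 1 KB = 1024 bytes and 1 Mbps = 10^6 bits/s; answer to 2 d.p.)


Formula: Mbps = payload_bytes * RPS * 8 / 1e6
Payload per request = 196 KB = 196 * 1024 = 200704 bytes
Total bytes/sec = 200704 * 2432 = 488112128
Total bits/sec = 488112128 * 8 = 3904897024
Mbps = 3904897024 / 1e6 = 3904.9

3904.9 Mbps


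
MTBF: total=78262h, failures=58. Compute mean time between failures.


Formula: MTBF = Total operating time / Number of failures
MTBF = 78262 / 58
MTBF = 1349.34 hours

1349.34 hours


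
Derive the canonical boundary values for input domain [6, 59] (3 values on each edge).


Range: [6, 59]
Boundaries: just below min, min, min+1, max-1, max, just above max
Values: [5, 6, 7, 58, 59, 60]

[5, 6, 7, 58, 59, 60]


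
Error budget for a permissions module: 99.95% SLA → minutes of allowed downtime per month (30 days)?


Formula: allowed downtime = period * (100 - SLA) / 100
Period (month (30 days)) = 43200 minutes
Unavailability fraction = (100 - 99.95) / 100
Allowed downtime = 43200 * (100 - 99.95) / 100
Allowed downtime = 21.6 minutes

21.6 minutes


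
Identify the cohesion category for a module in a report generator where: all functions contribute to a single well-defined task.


Reasoning: Best: single purpose
Type: Functional cohesion

Functional cohesion


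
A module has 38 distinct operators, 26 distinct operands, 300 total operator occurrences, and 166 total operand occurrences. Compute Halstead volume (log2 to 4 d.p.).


Formula: V = N * log2(η), where N = N1 + N2 and η = η1 + η2
η = 38 + 26 = 64
N = 300 + 166 = 466
log2(64) ≈ 6.0000
V = 466 * 6.0000 = 2796.00

2796.00


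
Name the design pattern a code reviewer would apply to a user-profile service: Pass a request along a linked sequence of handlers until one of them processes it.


This matches the Chain of Responsibility pattern

Chain of Responsibility


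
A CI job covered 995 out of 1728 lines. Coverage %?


Coverage = covered / total * 100
Coverage = 995 / 1728 * 100
Coverage = 57.58%

57.58%


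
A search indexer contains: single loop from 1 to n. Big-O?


Reasoning: one pass through n items
Complexity: O(n)

O(n)


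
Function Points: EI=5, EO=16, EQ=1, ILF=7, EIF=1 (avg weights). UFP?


UFP = EI*4 + EO*5 + EQ*4 + ILF*10 + EIF*7
UFP = 5*4 + 16*5 + 1*4 + 7*10 + 1*7
UFP = 20 + 80 + 4 + 70 + 7
UFP = 181

181


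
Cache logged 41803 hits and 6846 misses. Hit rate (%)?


Formula: hit rate = hits / (hits + misses) * 100
hit rate = 41803 / (41803 + 6846) * 100
hit rate = 41803 / 48649 * 100
hit rate = 85.93%

85.93%


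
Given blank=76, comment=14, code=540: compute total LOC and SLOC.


Total LOC = blank + comment + code
Total LOC = 76 + 14 + 540 = 630
SLOC (source only) = code = 540

Total LOC: 630, SLOC: 540


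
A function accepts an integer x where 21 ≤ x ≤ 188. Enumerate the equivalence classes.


Valid range: [21, 188]
Class 1: x < 21 — invalid
Class 2: 21 ≤ x ≤ 188 — valid
Class 3: x > 188 — invalid
Total equivalence classes: 3

3 equivalence classes


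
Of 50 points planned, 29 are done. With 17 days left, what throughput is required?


Formula: Required rate = Remaining points / Days left
Remaining = 50 - 29 = 21 points
Required rate = 21 / 17 = 1.24 points/day

1.24 points/day


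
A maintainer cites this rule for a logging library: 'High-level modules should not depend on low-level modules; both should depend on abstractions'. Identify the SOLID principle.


This describes the Dependency Inversion Principle (DIP)

Dependency Inversion Principle (DIP)


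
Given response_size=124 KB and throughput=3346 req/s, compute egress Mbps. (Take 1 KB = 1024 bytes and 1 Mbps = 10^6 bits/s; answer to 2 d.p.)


Formula: Mbps = payload_bytes * RPS * 8 / 1e6
Payload per request = 124 KB = 124 * 1024 = 126976 bytes
Total bytes/sec = 126976 * 3346 = 424861696
Total bits/sec = 424861696 * 8 = 3398893568
Mbps = 3398893568 / 1e6 = 3398.89

3398.89 Mbps


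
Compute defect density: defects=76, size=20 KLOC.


Defect density = defects / KLOC
Defect density = 76 / 20
Defect density = 3.8 defects/KLOC

3.8 defects/KLOC
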